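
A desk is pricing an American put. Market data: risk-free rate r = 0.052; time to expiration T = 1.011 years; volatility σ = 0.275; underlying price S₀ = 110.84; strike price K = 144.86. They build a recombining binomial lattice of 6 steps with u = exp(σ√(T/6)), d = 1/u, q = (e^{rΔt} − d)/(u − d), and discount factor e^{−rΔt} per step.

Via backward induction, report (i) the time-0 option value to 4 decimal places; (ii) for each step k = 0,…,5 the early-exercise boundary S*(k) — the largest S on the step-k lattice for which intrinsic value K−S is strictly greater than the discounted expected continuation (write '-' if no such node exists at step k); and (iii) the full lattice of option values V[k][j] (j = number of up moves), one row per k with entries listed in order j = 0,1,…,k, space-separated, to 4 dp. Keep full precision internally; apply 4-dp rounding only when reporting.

price = 34.1876
boundary = - 99.0083 110.8400 99.0083 110.8400 124.0856
tree:
34.1876
45.8517 23.6017
56.4204 34.0200 14.0269
65.8610 45.8517 22.3407 6.3034
74.2938 56.4204 34.0200 11.5361 1.3988
81.8264 65.8610 45.8517 20.7744 2.8839 0.0000
88.5550 74.2938 56.4204 34.0200 5.9459 0.0000 0.0000

Δt=0.16850  u=1.11950  d=0.89325  q=0.51071  discount=0.99128
step 6 (expiry): payoffs max(K−S,0) = 88.5550 74.2938 56.4204 34.0200 5.9459 0.0000 0.0000
step 5: (k=5,j=0): S=63.0336, (K−S)⁺=81.8264, hold=80.5627 ⇒ V=81.8264 exercise | (k=5,j=1): S=78.9990, (K−S)⁺=65.8610, hold=64.5973 ⇒ V=65.8610 exercise | (k=5,j=2): S=99.0083, (K−S)⁺=45.8517, hold=44.5880 ⇒ V=45.8517 exercise | (k=5,j=3): S=124.0856, (K−S)⁺=20.7744, hold=19.5107 ⇒ V=20.7744 exercise | (k=5,j=4): S=155.5146, (K−S)⁺=0.0000, hold=2.8839 ⇒ V=2.8839 continue | (k=5,j=5): S=194.9042, (K−S)⁺=0.0000, hold=0.0000 ⇒ V=0.0000 continue  boundary S*=124.0856
step 4: (k=4,j=0): S=70.5662, (K−S)⁺=74.2938, hold=73.0301 ⇒ V=74.2938 exercise | (k=4,j=1): S=88.4396, (K−S)⁺=56.4204, hold=55.1567 ⇒ V=56.4204 exercise | (k=4,j=2): S=110.8400, (K−S)⁺=34.0200, hold=32.7563 ⇒ V=34.0200 exercise | (k=4,j=3): S=138.9141, (K−S)⁺=5.9459, hold=11.5361 ⇒ V=11.5361 continue | (k=4,j=4): S=174.0990, (K−S)⁺=0.0000, hold=1.3988 ⇒ V=1.3988 continue  boundary S*=110.8400
step 3: (k=3,j=0): S=78.9990, (K−S)⁺=65.8610, hold=64.5973 ⇒ V=65.8610 exercise | (k=3,j=1): S=99.0083, (K−S)⁺=45.8517, hold=44.5880 ⇒ V=45.8517 exercise | (k=3,j=2): S=124.0856, (K−S)⁺=20.7744, hold=22.3407 ⇒ V=22.3407 continue | (k=3,j=3): S=155.5146, (K−S)⁺=0.0000, hold=6.3034 ⇒ V=6.3034 continue  boundary S*=99.0083
step 2: (k=2,j=0): S=88.4396, (K−S)⁺=56.4204, hold=55.1567 ⇒ V=56.4204 exercise | (k=2,j=1): S=110.8400, (K−S)⁺=34.0200, hold=33.5492 ⇒ V=34.0200 exercise | (k=2,j=2): S=138.9141, (K−S)⁺=5.9459, hold=14.0269 ⇒ V=14.0269 continue  boundary S*=110.8400
step 1: (k=1,j=0): S=99.0083, (K−S)⁺=45.8517, hold=44.5880 ⇒ V=45.8517 exercise | (k=1,j=1): S=124.0856, (K−S)⁺=20.7744, hold=23.6017 ⇒ V=23.6017 continue  boundary S*=99.0083
step 0: (k=0,j=0): S=110.8400, (K−S)⁺=34.0200, hold=34.1876 ⇒ V=34.1876 continue  boundary S*=-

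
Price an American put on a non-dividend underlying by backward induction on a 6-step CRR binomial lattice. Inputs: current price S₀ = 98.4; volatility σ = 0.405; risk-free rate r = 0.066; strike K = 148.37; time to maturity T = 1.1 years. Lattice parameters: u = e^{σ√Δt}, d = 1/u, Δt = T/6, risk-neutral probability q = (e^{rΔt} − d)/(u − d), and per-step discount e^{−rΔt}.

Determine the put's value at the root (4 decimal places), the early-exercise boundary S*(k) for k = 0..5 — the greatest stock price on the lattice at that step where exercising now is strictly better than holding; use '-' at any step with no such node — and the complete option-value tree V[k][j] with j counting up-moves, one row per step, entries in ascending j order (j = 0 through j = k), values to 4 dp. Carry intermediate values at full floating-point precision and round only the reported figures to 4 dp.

Δt=0.18333, u=1.18935, d=0.84079, q=0.49168, disc=e^(-rΔt)=0.98797
k=6 terminal: V=max(K-S,0) → 113.6062 99.1944 78.8079 49.9700 9.1769 0.0000 0.0000
k=5: j=0 S=41.3465 intr=107.0235 cont=105.2390 V=107.0235[EX]; j=1 S=58.4873 intr=89.8827 cont=88.0983 V=89.8827[EX]; j=2 S=82.7340 intr=65.6360 cont=63.8516 V=65.6360[EX]; j=3 S=117.0325 intr=31.3375 cont=29.5531 V=31.3375[EX]; j=4 S=165.5499 intr=0.0000 cont=4.6087 V=4.6087[hold]; j=5 S=234.1809 intr=0.0000 cont=0.0000 V=0.0000[hold]  S*(5)=117.0325
k=4: j=0 S=49.1756 intr=99.1944 cont=97.4099 V=99.1944[EX]; j=1 S=69.5621 intr=78.8079 cont=77.0235 V=78.8079[EX]; j=2 S=98.4000 intr=49.9700 cont=48.1855 V=49.9700[EX]; j=3 S=139.1931 intr=9.1769 cont=17.9766 V=17.9766[hold]; j=4 S=196.8975 intr=0.0000 cont=2.3145 V=2.3145[hold]  S*(4)=98.4000
k=3: j=0 S=58.4873 intr=89.8827 cont=88.0983 V=89.8827[EX]; j=1 S=82.7340 intr=65.6360 cont=63.8516 V=65.6360[EX]; j=2 S=117.0325 intr=31.3375 cont=33.8277 V=33.8277[hold]; j=3 S=165.5499 intr=0.0000 cont=10.1523 V=10.1523[hold]  S*(3)=82.7340
k=2: j=0 S=69.5621 intr=78.8079 cont=77.0235 V=78.8079[EX]; j=1 S=98.4000 intr=49.9700 cont=49.3952 V=49.9700[EX]; j=2 S=139.1931 intr=9.1769 cont=21.9201 V=21.9201[hold]  S*(2)=98.4000
k=1: j=0 S=82.7340 intr=65.6360 cont=63.8516 V=65.6360[EX]; j=1 S=117.0325 intr=31.3375 cont=35.7433 V=35.7433[hold]  S*(1)=82.7340
k=0: j=0 S=98.4000 intr=49.9700 cont=50.3257 V=50.3257[hold]  S*(0)=-

price = 50.3257
boundary = - 82.7340 98.4000 82.7340 98.4000 117.0325
tree:
50.3257
65.6360 35.7433
78.8079 49.9700 21.9201
89.8827 65.6360 33.8277 10.1523
99.1944 78.8079 49.9700 17.9766 2.3145
107.0235 89.8827 65.6360 31.3375 4.6087 0.0000
113.6062 99.1944 78.8079 49.9700 9.1769 0.0000 0.0000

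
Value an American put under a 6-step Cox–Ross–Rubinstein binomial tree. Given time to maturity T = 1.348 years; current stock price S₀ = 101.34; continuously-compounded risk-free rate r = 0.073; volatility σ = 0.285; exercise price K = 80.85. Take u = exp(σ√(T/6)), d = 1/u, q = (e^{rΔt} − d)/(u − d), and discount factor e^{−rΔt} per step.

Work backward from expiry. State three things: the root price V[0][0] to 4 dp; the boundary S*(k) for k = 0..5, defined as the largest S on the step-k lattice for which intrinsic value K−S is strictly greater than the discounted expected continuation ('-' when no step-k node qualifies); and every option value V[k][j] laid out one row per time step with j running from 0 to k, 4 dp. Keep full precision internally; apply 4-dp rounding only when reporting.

price = 2.7487
boundary = - - - - 59.0351 67.5738
tree:
2.7487
4.8396 0.9606
8.3068 1.8830 0.1638
13.7848 3.6566 0.3522 0.0000
21.8149 7.0185 0.7574 0.0000 0.0000
29.2746 13.2762 1.6288 0.0000 0.0000 0.0000
35.7917 21.8149 3.5026 0.0000 0.0000 0.0000 0.0000

params: Δt=0.22467 u=1.14464 d=0.87364 q=0.52730 e^(-rΔt)=0.98373
t_6 payoffs: 35.7917 21.8149 3.5026 0.0000 0.0000 0.0000 0.0000
t_5: node(5,0) S=51.5754 payoff=29.2746 vs cont=27.9594 → 29.2746 [stop]  node(5,1) S=67.5738 payoff=13.2762 vs cont=11.9611 → 13.2762 [stop]  node(5,2) S=88.5347 payoff=0.0000 vs cont=1.6288 → 1.6288 [wait]  node(5,3) S=115.9975 payoff=0.0000 vs cont=0.0000 → 0.0000 [wait]  node(5,4) S=151.9791 payoff=0.0000 vs cont=0.0000 → 0.0000 [wait]  node(5,5) S=199.1219 payoff=0.0000 vs cont=0.0000 → 0.0000 [wait]  ⇒ S*(5)=67.5738
t_4: node(4,0) S=59.0351 payoff=21.8149 vs cont=20.4997 → 21.8149 [stop]  node(4,1) S=77.3474 payoff=3.5026 vs cont=7.0185 → 7.0185 [wait]  node(4,2) S=101.3400 payoff=0.0000 vs cont=0.7574 → 0.7574 [wait]  node(4,3) S=132.7749 payoff=0.0000 vs cont=0.0000 → 0.0000 [wait]  node(4,4) S=173.9608 payoff=0.0000 vs cont=0.0000 → 0.0000 [wait]  ⇒ S*(4)=59.0351
t_3: node(3,0) S=67.5738 payoff=13.2762 vs cont=13.7848 → 13.7848 [wait]  node(3,1) S=88.5347 payoff=0.0000 vs cont=3.6566 → 3.6566 [wait]  node(3,2) S=115.9975 payoff=0.0000 vs cont=0.3522 → 0.3522 [wait]  node(3,3) S=151.9791 payoff=0.0000 vs cont=0.0000 → 0.0000 [wait]  ⇒ S*(3)=-
t_2: node(2,0) S=77.3474 payoff=3.5026 vs cont=8.3068 → 8.3068 [wait]  node(2,1) S=101.3400 payoff=0.0000 vs cont=1.8830 → 1.8830 [wait]  node(2,2) S=132.7749 payoff=0.0000 vs cont=0.1638 → 0.1638 [wait]  ⇒ S*(2)=-
t_1: node(1,0) S=88.5347 payoff=0.0000 vs cont=4.8396 → 4.8396 [wait]  node(1,1) S=115.9975 payoff=0.0000 vs cont=0.9606 → 0.9606 [wait]  ⇒ S*(1)=-
t_0: node(0,0) S=101.3400 payoff=0.0000 vs cont=2.7487 → 2.7487 [wait]  ⇒ S*(0)=-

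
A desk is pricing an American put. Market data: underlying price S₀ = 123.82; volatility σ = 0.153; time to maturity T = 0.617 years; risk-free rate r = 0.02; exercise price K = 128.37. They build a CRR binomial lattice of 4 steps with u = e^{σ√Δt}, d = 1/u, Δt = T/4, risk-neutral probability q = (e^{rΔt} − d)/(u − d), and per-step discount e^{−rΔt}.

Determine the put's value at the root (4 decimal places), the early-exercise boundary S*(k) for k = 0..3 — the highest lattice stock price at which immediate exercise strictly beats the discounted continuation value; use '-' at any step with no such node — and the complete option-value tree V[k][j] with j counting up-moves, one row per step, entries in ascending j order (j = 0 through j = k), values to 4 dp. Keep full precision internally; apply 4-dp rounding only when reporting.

Δt=0.15425, u=1.06193, d=0.94168, q=0.51068, disc=e^(-rΔt)=0.99692
k=4 terminal: V=max(K-S,0) → 31.0049 18.5713 4.5500 0.0000 0.0000
k=3: j=0 S=103.3952 intr=24.9748 cont=24.5794 V=24.9748[EX]; j=1 S=116.5988 intr=11.7712 cont=11.3758 V=11.7712[EX]; j=2 S=131.4885 intr=0.0000 cont=2.2196 V=2.2196[hold]; j=3 S=148.2796 intr=0.0000 cont=0.0000 V=0.0000[hold]  S*(3)=116.5988
k=2: j=0 S=109.7987 intr=18.5713 cont=18.1759 V=18.5713[EX]; j=1 S=123.8200 intr=4.5500 cont=6.8722 V=6.8722[hold]; j=2 S=139.6319 intr=0.0000 cont=1.0827 V=1.0827[hold]  S*(2)=109.7987
k=1: j=0 S=116.5988 intr=11.7712 cont=12.5581 V=12.5581[hold]; j=1 S=131.4885 intr=0.0000 cont=3.9036 V=3.9036[hold]  S*(1)=-
k=0: j=0 S=123.8200 intr=4.5500 cont=8.1134 V=8.1134[hold]  S*(0)=-

price = 8.1134
boundary = - - 109.7987 116.5988
tree:
8.1134
12.5581 3.9036
18.5713 6.8722 1.0827
24.9748 11.7712 2.2196 0.0000
31.0049 18.5713 4.5500 0.0000 0.0000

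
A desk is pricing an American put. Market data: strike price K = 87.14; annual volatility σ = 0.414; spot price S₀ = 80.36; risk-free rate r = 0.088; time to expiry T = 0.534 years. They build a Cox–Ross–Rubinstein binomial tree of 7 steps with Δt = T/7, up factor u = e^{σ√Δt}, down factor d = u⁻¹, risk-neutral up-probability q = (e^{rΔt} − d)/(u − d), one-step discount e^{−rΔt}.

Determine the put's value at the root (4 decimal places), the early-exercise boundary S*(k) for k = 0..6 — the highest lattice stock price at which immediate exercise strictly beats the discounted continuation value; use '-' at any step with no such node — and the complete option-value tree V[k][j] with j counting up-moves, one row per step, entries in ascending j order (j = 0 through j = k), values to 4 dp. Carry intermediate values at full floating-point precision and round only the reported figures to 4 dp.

Δt=0.07629, u=1.12114, d=0.89195, q=0.50083, disc=e^(-rΔt)=0.99331
k=7 terminal: V=max(K-S,0) → 51.0472 41.7730 30.1157 15.4630 0.0000 0.0000 0.0000 0.0000
k=6: j=0 S=40.4651 intr=46.6749 cont=46.0919 V=46.6749[EX]; j=1 S=50.8628 intr=36.2772 cont=35.6942 V=36.2772[EX]; j=2 S=63.9323 intr=23.2077 cont=22.6247 V=23.2077[EX]; j=3 S=80.3600 intr=6.7800 cont=7.6670 V=7.6670[hold]; j=4 S=101.0089 intr=0.0000 cont=0.0000 V=0.0000[hold]; j=5 S=126.9637 intr=0.0000 cont=0.0000 V=0.0000[hold]; j=6 S=159.5878 intr=0.0000 cont=0.0000 V=0.0000[hold]  S*(6)=63.9323
k=5: j=0 S=45.3670 intr=41.7730 cont=41.1900 V=41.7730[EX]; j=1 S=57.0243 intr=30.1157 cont=29.5327 V=30.1157[EX]; j=2 S=71.6770 intr=15.4630 cont=15.3212 V=15.4630[EX]; j=3 S=90.0948 intr=0.0000 cont=3.8015 V=3.8015[hold]; j=4 S=113.2452 intr=0.0000 cont=0.0000 V=0.0000[hold]; j=5 S=142.3442 intr=0.0000 cont=0.0000 V=0.0000[hold]  S*(5)=71.6770
k=4: j=0 S=50.8628 intr=36.2772 cont=35.6942 V=36.2772[EX]; j=1 S=63.9323 intr=23.2077 cont=22.6247 V=23.2077[EX]; j=2 S=80.3600 intr=6.7800 cont=9.5581 V=9.5581[hold]; j=3 S=101.0089 intr=0.0000 cont=1.8849 V=1.8849[hold]; j=4 S=126.9637 intr=0.0000 cont=0.0000 V=0.0000[hold]  S*(4)=63.9323
k=3: j=0 S=57.0243 intr=30.1157 cont=29.5327 V=30.1157[EX]; j=1 S=71.6770 intr=15.4630 cont=16.2620 V=16.2620[hold]; j=2 S=90.0948 intr=0.0000 cont=5.6769 V=5.6769[hold]; j=3 S=113.2452 intr=0.0000 cont=0.9346 V=0.9346[hold]  S*(3)=57.0243
k=2: j=0 S=63.9323 intr=23.2077 cont=23.0222 V=23.2077[EX]; j=1 S=80.3600 intr=6.7800 cont=10.8873 V=10.8873[hold]; j=2 S=101.0089 intr=0.0000 cont=3.2797 V=3.2797[hold]  S*(2)=63.9323
k=1: j=0 S=71.6770 intr=15.4630 cont=16.9233 V=16.9233[hold]; j=1 S=90.0948 intr=0.0000 cont=7.0298 V=7.0298[hold]  S*(1)=-
k=0: j=0 S=80.3600 intr=6.7800 cont=11.8882 V=11.8882[hold]  S*(0)=-

price = 11.8882
boundary = - - 63.9323 57.0243 63.9323 71.6770 63.9323
tree:
11.8882
16.9233 7.0298
23.2077 10.8873 3.2797
30.1157 16.2620 5.6769 0.9346
36.2772 23.2077 9.5581 1.8849 0.0000
41.7730 30.1157 15.4630 3.8015 0.0000 0.0000
46.6749 36.2772 23.2077 7.6670 0.0000 0.0000 0.0000
51.0472 41.7730 30.1157 15.4630 0.0000 0.0000 0.0000 0.0000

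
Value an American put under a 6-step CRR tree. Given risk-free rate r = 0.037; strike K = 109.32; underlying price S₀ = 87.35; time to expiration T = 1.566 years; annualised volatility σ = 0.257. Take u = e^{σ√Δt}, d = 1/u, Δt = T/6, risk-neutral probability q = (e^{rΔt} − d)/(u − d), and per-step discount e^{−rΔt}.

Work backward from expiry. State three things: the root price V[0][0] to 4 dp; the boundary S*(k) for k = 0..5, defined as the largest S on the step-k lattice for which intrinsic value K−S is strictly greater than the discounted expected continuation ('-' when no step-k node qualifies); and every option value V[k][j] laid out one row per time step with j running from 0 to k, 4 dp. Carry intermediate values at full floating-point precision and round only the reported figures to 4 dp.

Δt=0.26100  u=1.14031  d=0.87696  q=0.50407  discount=0.99039
step 6 (expiry): payoffs max(K−S,0) = 69.5885 57.6573 42.1431 21.9700 0.0000 0.0000 0.0000
step 5: (k=5,j=0): S=45.3060, (K−S)⁺=64.0140, hold=62.9633 ⇒ V=64.0140 exercise | (k=5,j=1): S=58.9113, (K−S)⁺=50.4087, hold=49.3581 ⇒ V=50.4087 exercise | (k=5,j=2): S=76.6023, (K−S)⁺=32.7177, hold=31.6671 ⇒ V=32.7177 exercise | (k=5,j=3): S=99.6057, (K−S)⁺=9.7143, hold=10.7909 ⇒ V=10.7909 continue | (k=5,j=4): S=129.5171, (K−S)⁺=0.0000, hold=0.0000 ⇒ V=0.0000 continue | (k=5,j=5): S=168.4107, (K−S)⁺=0.0000, hold=0.0000 ⇒ V=0.0000 continue  boundary S*=76.6023
step 4: (k=4,j=0): S=51.6627, (K−S)⁺=57.6573, hold=56.6066 ⇒ V=57.6573 exercise | (k=4,j=1): S=67.1769, (K−S)⁺=42.1431, hold=41.0924 ⇒ V=42.1431 exercise | (k=4,j=2): S=87.3500, (K−S)⁺=21.9700, hold=21.4568 ⇒ V=21.9700 exercise | (k=4,j=3): S=113.5810, (K−S)⁺=0.0000, hold=5.3001 ⇒ V=5.3001 continue | (k=4,j=4): S=147.6891, (K−S)⁺=0.0000, hold=0.0000 ⇒ V=0.0000 continue  boundary S*=87.3500
step 3: (k=3,j=0): S=58.9113, (K−S)⁺=50.4087, hold=49.3581 ⇒ V=50.4087 exercise | (k=3,j=1): S=76.6023, (K−S)⁺=32.7177, hold=31.6671 ⇒ V=32.7177 exercise | (k=3,j=2): S=99.6057, (K−S)⁺=9.7143, hold=13.4368 ⇒ V=13.4368 continue | (k=3,j=3): S=129.5171, (K−S)⁺=0.0000, hold=2.6032 ⇒ V=2.6032 continue  boundary S*=76.6023
step 2: (k=2,j=0): S=67.1769, (K−S)⁺=42.1431, hold=41.0924 ⇒ V=42.1431 exercise | (k=2,j=1): S=87.3500, (K−S)⁺=21.9700, hold=22.7778 ⇒ V=22.7778 continue | (k=2,j=2): S=113.5810, (K−S)⁺=0.0000, hold=7.8992 ⇒ V=7.8992 continue  boundary S*=67.1769
step 1: (k=1,j=0): S=76.6023, (K−S)⁺=32.7177, hold=32.0704 ⇒ V=32.7177 exercise | (k=1,j=1): S=99.6057, (K−S)⁺=9.7143, hold=15.1311 ⇒ V=15.1311 continue  boundary S*=76.6023
step 0: (k=0,j=0): S=87.3500, (K−S)⁺=21.9700, hold=23.6236 ⇒ V=23.6236 continue  boundary S*=-

price = 23.6236
boundary = - 76.6023 67.1769 76.6023 87.3500 76.6023
tree:
23.6236
32.7177 15.1311
42.1431 22.7778 7.8992
50.4087 32.7177 13.4368 2.6032
57.6573 42.1431 21.9700 5.3001 0.0000
64.0140 50.4087 32.7177 10.7909 0.0000 0.0000
69.5885 57.6573 42.1431 21.9700 0.0000 0.0000 0.0000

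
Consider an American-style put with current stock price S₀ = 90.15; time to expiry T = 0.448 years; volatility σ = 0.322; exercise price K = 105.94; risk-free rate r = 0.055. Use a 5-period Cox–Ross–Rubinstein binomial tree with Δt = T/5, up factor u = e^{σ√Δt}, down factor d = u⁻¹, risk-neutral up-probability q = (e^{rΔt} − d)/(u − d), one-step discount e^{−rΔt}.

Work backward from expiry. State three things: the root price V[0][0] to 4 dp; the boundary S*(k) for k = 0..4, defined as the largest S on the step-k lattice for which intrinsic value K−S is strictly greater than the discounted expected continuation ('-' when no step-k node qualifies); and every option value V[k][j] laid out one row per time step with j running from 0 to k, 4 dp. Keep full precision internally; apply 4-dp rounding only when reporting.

price = 17.4444
boundary = - 81.8665 74.3441 81.8665 90.1500
tree:
17.4444
24.0735 11.0271
31.5959 16.6739 5.5229
38.4270 24.0735 9.4832 1.6408
44.6305 31.5959 15.7900 3.3078 0.0000
50.2640 38.4270 24.0735 6.6683 0.0000 0.0000

Δt=0.08960, u=1.10118, d=0.90811, q=0.50151, disc=e^(-rΔt)=0.99508
k=5 terminal: V=max(K-S,0) → 50.2640 38.4270 24.0735 6.6683 0.0000 0.0000
k=4: j=0 S=61.3095 intr=44.6305 cont=44.1097 V=44.6305[EX]; j=1 S=74.3441 intr=31.5959 cont=31.0751 V=31.5959[EX]; j=2 S=90.1500 intr=15.7900 cont=15.2692 V=15.7900[EX]; j=3 S=109.3163 intr=0.0000 cont=3.3078 V=3.3078[hold]; j=4 S=132.5573 intr=0.0000 cont=0.0000 V=0.0000[hold]  S*(4)=90.1500
k=3: j=0 S=67.5130 intr=38.4270 cont=37.9062 V=38.4270[EX]; j=1 S=81.8665 intr=24.0735 cont=23.5527 V=24.0735[EX]; j=2 S=99.2717 intr=6.6683 cont=9.4832 V=9.4832[hold]; j=3 S=120.3772 intr=0.0000 cont=1.6408 V=1.6408[hold]  S*(3)=81.8665
k=2: j=0 S=74.3441 intr=31.5959 cont=31.0751 V=31.5959[EX]; j=1 S=90.1500 intr=15.7900 cont=16.6739 V=16.6739[hold]; j=2 S=109.3163 intr=0.0000 cont=5.5229 V=5.5229[hold]  S*(2)=74.3441
k=1: j=0 S=81.8665 intr=24.0735 cont=23.9938 V=24.0735[EX]; j=1 S=99.2717 intr=6.6683 cont=11.0271 V=11.0271[hold]  S*(1)=81.8665
k=0: j=0 S=90.1500 intr=15.7900 cont=17.4444 V=17.4444[hold]  S*(0)=-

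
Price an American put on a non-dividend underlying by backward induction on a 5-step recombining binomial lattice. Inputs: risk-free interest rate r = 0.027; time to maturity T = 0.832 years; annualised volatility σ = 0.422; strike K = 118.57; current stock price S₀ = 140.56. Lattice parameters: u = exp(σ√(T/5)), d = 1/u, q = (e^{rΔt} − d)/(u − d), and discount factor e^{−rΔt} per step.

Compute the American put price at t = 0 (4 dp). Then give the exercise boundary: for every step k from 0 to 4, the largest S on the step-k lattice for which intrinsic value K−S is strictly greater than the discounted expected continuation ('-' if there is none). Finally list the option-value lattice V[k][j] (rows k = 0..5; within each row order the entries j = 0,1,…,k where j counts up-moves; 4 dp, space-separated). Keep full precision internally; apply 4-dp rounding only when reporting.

price = 9.0474
boundary = - - - 83.8648 99.6186
tree:
9.0474
14.6383 2.8314
23.0146 5.3362 0.0350
34.7052 10.0565 0.0663 0.0000
47.9677 18.9514 0.1257 0.0000 0.0000
59.1328 34.7052 0.2383 0.0000 0.0000 0.0000

Δt=0.16640  u=1.18785  d=0.84186  q=0.47008  discount=0.99552
step 5 (expiry): payoffs max(K−S,0) = 59.1328 34.7052 0.2383 0.0000 0.0000 0.0000
step 4: (k=4,j=0): S=70.6023, (K−S)⁺=47.9677, hold=47.4362 ⇒ V=47.9677 exercise | (k=4,j=1): S=99.6186, (K−S)⁺=18.9514, hold=18.4199 ⇒ V=18.9514 exercise | (k=4,j=2): S=140.5600, (K−S)⁺=0.0000, hold=0.1257 ⇒ V=0.1257 continue | (k=4,j=3): S=198.3276, (K−S)⁺=0.0000, hold=0.0000 ⇒ V=0.0000 continue | (k=4,j=4): S=279.8366, (K−S)⁺=0.0000, hold=0.0000 ⇒ V=0.0000 continue  boundary S*=99.6186
step 3: (k=3,j=0): S=83.8648, (K−S)⁺=34.7052, hold=34.1737 ⇒ V=34.7052 exercise | (k=3,j=1): S=118.3317, (K−S)⁺=0.2383, hold=10.0565 ⇒ V=10.0565 continue | (k=3,j=2): S=166.9639, (K−S)⁺=0.0000, hold=0.0663 ⇒ V=0.0663 continue | (k=3,j=3): S=235.5830, (K−S)⁺=0.0000, hold=0.0000 ⇒ V=0.0000 continue  boundary S*=83.8648
step 2: (k=2,j=0): S=99.6186, (K−S)⁺=18.9514, hold=23.0146 ⇒ V=23.0146 continue | (k=2,j=1): S=140.5600, (K−S)⁺=0.0000, hold=5.3362 ⇒ V=5.3362 continue | (k=2,j=2): S=198.3276, (K−S)⁺=0.0000, hold=0.0350 ⇒ V=0.0350 continue  boundary S*=-
step 1: (k=1,j=0): S=118.3317, (K−S)⁺=0.2383, hold=14.6383 ⇒ V=14.6383 continue | (k=1,j=1): S=166.9639, (K−S)⁺=0.0000, hold=2.8314 ⇒ V=2.8314 continue  boundary S*=-
step 0: (k=0,j=0): S=140.5600, (K−S)⁺=0.0000, hold=9.0474 ⇒ V=9.0474 continue  boundary S*=-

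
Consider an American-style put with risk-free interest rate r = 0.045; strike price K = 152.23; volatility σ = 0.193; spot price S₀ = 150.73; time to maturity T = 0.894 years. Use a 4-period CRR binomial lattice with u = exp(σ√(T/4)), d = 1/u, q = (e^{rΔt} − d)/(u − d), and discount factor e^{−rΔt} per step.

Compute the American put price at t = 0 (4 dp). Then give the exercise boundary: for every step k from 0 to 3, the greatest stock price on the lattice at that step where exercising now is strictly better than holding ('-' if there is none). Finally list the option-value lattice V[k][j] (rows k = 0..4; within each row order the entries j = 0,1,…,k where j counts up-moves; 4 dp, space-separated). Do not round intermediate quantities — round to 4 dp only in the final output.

params: Δt=0.22350 u=1.09553 d=0.91280 q=0.53252 e^(-rΔt)=0.98999
t_4 payoffs: 47.5905 26.6421 1.5000 0.0000 0.0000
t_3: node(3,0) S=114.6362 payoff=37.5938 vs cont=36.0705 → 37.5938 [stop]  node(3,1) S=137.5858 payoff=14.6442 vs cont=13.1208 → 14.6442 [stop]  node(3,2) S=165.1299 payoff=0.0000 vs cont=0.6942 → 0.6942 [wait]  node(3,3) S=198.1882 payoff=0.0000 vs cont=0.0000 → 0.0000 [wait]  ⇒ S*(3)=137.5858
t_2: node(2,0) S=125.5879 payoff=26.6421 vs cont=25.1188 → 26.6421 [stop]  node(2,1) S=150.7300 payoff=1.5000 vs cont=7.1433 → 7.1433 [wait]  node(2,2) S=180.9055 payoff=0.0000 vs cont=0.3213 → 0.3213 [wait]  ⇒ S*(2)=125.5879
t_1: node(1,0) S=137.5858 payoff=14.6442 vs cont=16.0959 → 16.0959 [wait]  node(1,1) S=165.1299 payoff=0.0000 vs cont=3.4753 → 3.4753 [wait]  ⇒ S*(1)=-
t_0: node(0,0) S=150.7300 payoff=1.5000 vs cont=9.2814 → 9.2814 [wait]  ⇒ S*(0)=-

price = 9.2814
boundary = - - 125.5879 137.5858
tree:
9.2814
16.0959 3.4753
26.6421 7.1433 0.3213
37.5938 14.6442 0.6942 0.0000
47.5905 26.6421 1.5000 0.0000 0.0000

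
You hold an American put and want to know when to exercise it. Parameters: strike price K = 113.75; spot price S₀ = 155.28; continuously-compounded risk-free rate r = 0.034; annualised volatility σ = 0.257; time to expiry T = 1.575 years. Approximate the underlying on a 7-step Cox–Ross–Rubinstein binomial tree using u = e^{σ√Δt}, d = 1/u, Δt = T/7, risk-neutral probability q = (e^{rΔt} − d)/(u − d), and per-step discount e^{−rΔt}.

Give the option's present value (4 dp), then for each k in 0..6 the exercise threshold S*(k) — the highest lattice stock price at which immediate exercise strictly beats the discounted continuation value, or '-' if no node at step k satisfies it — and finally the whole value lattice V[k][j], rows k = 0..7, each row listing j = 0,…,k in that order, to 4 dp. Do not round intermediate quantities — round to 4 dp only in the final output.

price = 2.9018
boundary = - - - - - 84.4113 95.3550
tree:
2.9018
4.8613 0.9945
7.9816 1.8278 0.1797
12.7776 3.3267 0.3628 0.0000
19.7963 5.9822 0.7326 0.0000 0.0000
29.3387 10.5947 1.4794 0.0000 0.0000 0.0000
39.0265 18.3950 2.9874 0.0000 0.0000 0.0000 0.0000
47.6024 29.3387 6.0324 0.0000 0.0000 0.0000 0.0000 0.0000

Δt=0.22500, u=1.12965, d=0.88523, q=0.50098, disc=e^(-rΔt)=0.99238
k=7 terminal: V=max(K-S,0) → 47.6024 29.3387 6.0324 0.0000 0.0000 0.0000 0.0000 0.0000
k=6: j=0 S=74.7235 intr=39.0265 cont=38.1596 V=39.0265[EX]; j=1 S=95.3550 intr=18.3950 cont=17.5281 V=18.3950[EX]; j=2 S=121.6829 intr=0.0000 cont=2.9874 V=2.9874[hold]; j=3 S=155.2800 intr=0.0000 cont=0.0000 V=0.0000[hold]; j=4 S=198.1534 intr=0.0000 cont=0.0000 V=0.0000[hold]; j=5 S=252.8643 intr=0.0000 cont=0.0000 V=0.0000[hold]; j=6 S=322.6812 intr=0.0000 cont=0.0000 V=0.0000[hold]  S*(6)=95.3550
k=5: j=0 S=84.4113 intr=29.3387 cont=28.4719 V=29.3387[EX]; j=1 S=107.7176 intr=6.0324 cont=10.5947 V=10.5947[hold]; j=2 S=137.4588 intr=0.0000 cont=1.4794 V=1.4794[hold]; j=3 S=175.4117 intr=0.0000 cont=0.0000 V=0.0000[hold]; j=4 S=223.8435 intr=0.0000 cont=0.0000 V=0.0000[hold]; j=5 S=285.6476 intr=0.0000 cont=0.0000 V=0.0000[hold]  S*(5)=84.4113
k=4: j=0 S=95.3550 intr=18.3950 cont=19.7963 V=19.7963[hold]; j=1 S=121.6829 intr=0.0000 cont=5.9822 V=5.9822[hold]; j=2 S=155.2800 intr=0.0000 cont=0.7326 V=0.7326[hold]; j=3 S=198.1534 intr=0.0000 cont=0.0000 V=0.0000[hold]; j=4 S=252.8643 intr=0.0000 cont=0.0000 V=0.0000[hold]  S*(4)=-
k=3: j=0 S=107.7176 intr=6.0324 cont=12.7776 V=12.7776[hold]; j=1 S=137.4588 intr=0.0000 cont=3.3267 V=3.3267[hold]; j=2 S=175.4117 intr=0.0000 cont=0.3628 V=0.3628[hold]; j=3 S=223.8435 intr=0.0000 cont=0.0000 V=0.0000[hold]  S*(3)=-
k=2: j=0 S=121.6829 intr=0.0000 cont=7.9816 V=7.9816[hold]; j=1 S=155.2800 intr=0.0000 cont=1.8278 V=1.8278[hold]; j=2 S=198.1534 intr=0.0000 cont=0.1797 V=0.1797[hold]  S*(2)=-
k=1: j=0 S=137.4588 intr=0.0000 cont=4.8613 V=4.8613[hold]; j=1 S=175.4117 intr=0.0000 cont=0.9945 V=0.9945[hold]  S*(1)=-
k=0: j=0 S=155.2800 intr=0.0000 cont=2.9018 V=2.9018[hold]  S*(0)=-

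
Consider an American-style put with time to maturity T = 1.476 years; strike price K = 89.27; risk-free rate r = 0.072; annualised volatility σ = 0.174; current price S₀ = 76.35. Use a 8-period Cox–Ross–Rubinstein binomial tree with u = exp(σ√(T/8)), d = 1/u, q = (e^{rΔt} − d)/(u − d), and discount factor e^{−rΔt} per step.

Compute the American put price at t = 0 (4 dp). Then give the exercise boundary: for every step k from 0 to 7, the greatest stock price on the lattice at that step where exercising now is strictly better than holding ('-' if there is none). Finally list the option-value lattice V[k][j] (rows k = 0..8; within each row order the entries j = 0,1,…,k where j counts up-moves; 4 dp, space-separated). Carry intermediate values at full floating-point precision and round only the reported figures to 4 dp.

price = 12.9200
boundary = 76.3500 70.8517 76.3500 70.8517 76.3500 70.8517 76.3500 82.2750
tree:
12.9200
18.4183 7.9192
23.5206 12.9200 4.3430
28.2555 18.4183 7.6341 1.9691
32.6495 23.5206 12.9200 3.8368 0.6102
36.7269 28.2555 18.4183 7.2242 1.3787 0.0464
40.5108 32.6495 23.5206 12.9200 3.1089 0.1095 0.0000
44.0222 36.7269 28.2555 18.4183 6.9950 0.2585 0.0000 0.0000
47.2807 40.5108 32.6495 23.5206 12.9200 0.6102 0.0000 0.0000 0.0000

Δt=0.18450  u=1.07760  d=0.92799  q=0.57070  discount=0.98680
step 8 (expiry): payoffs max(K−S,0) = 47.2807 40.5108 32.6495 23.5206 12.9200 0.6102 0.0000 0.0000 0.0000
step 7: (k=7,j=0): S=45.2478, (K−S)⁺=44.0222, hold=42.8441 ⇒ V=44.0222 exercise | (k=7,j=1): S=52.5431, (K−S)⁺=36.7269, hold=35.5489 ⇒ V=36.7269 exercise | (k=7,j=2): S=61.0145, (K−S)⁺=28.2555, hold=27.0775 ⇒ V=28.2555 exercise | (k=7,j=3): S=70.8517, (K−S)⁺=18.4183, hold=17.2403 ⇒ V=18.4183 exercise | (k=7,j=4): S=82.2750, (K−S)⁺=6.9950, hold=5.8170 ⇒ V=6.9950 exercise | (k=7,j=5): S=95.5400, (K−S)⁺=0.0000, hold=0.2585 ⇒ V=0.2585 continue | (k=7,j=6): S=110.9437, (K−S)⁺=0.0000, hold=0.0000 ⇒ V=0.0000 continue | (k=7,j=7): S=128.8310, (K−S)⁺=0.0000, hold=0.0000 ⇒ V=0.0000 continue  boundary S*=82.2750
step 6: (k=6,j=0): S=48.7592, (K−S)⁺=40.5108, hold=39.3328 ⇒ V=40.5108 exercise | (k=6,j=1): S=56.6205, (K−S)⁺=32.6495, hold=31.4714 ⇒ V=32.6495 exercise | (k=6,j=2): S=65.7494, (K−S)⁺=23.5206, hold=22.3426 ⇒ V=23.5206 exercise | (k=6,j=3): S=76.3500, (K−S)⁺=12.9200, hold=11.7420 ⇒ V=12.9200 exercise | (k=6,j=4): S=88.6598, (K−S)⁺=0.6102, hold=3.1089 ⇒ V=3.1089 continue | (k=6,j=5): S=102.9542, (K−S)⁺=0.0000, hold=0.1095 ⇒ V=0.1095 continue | (k=6,j=6): S=119.5533, (K−S)⁺=0.0000, hold=0.0000 ⇒ V=0.0000 continue  boundary S*=76.3500
step 5: (k=5,j=0): S=52.5431, (K−S)⁺=36.7269, hold=35.5489 ⇒ V=36.7269 exercise | (k=5,j=1): S=61.0145, (K−S)⁺=28.2555, hold=27.0775 ⇒ V=28.2555 exercise | (k=5,j=2): S=70.8517, (K−S)⁺=18.4183, hold=17.2403 ⇒ V=18.4183 exercise | (k=5,j=3): S=82.2750, (K−S)⁺=6.9950, hold=7.2242 ⇒ V=7.2242 continue | (k=5,j=4): S=95.5400, (K−S)⁺=0.0000, hold=1.3787 ⇒ V=1.3787 continue | (k=5,j=5): S=110.9437, (K−S)⁺=0.0000, hold=0.0464 ⇒ V=0.0464 continue  boundary S*=70.8517
step 4: (k=4,j=0): S=56.6205, (K−S)⁺=32.6495, hold=31.4714 ⇒ V=32.6495 exercise | (k=4,j=1): S=65.7494, (K−S)⁺=23.5206, hold=22.3426 ⇒ V=23.5206 exercise | (k=4,j=2): S=76.3500, (K−S)⁺=12.9200, hold=11.8710 ⇒ V=12.9200 exercise | (k=4,j=3): S=88.6598, (K−S)⁺=0.6102, hold=3.8368 ⇒ V=3.8368 continue | (k=4,j=4): S=102.9542, (K−S)⁺=0.0000, hold=0.6102 ⇒ V=0.6102 continue  boundary S*=76.3500
step 3: (k=3,j=0): S=61.0145, (K−S)⁺=28.2555, hold=27.0775 ⇒ V=28.2555 exercise | (k=3,j=1): S=70.8517, (K−S)⁺=18.4183, hold=17.2403 ⇒ V=18.4183 exercise | (k=3,j=2): S=82.2750, (K−S)⁺=6.9950, hold=7.6341 ⇒ V=7.6341 continue | (k=3,j=3): S=95.5400, (K−S)⁺=0.0000, hold=1.9691 ⇒ V=1.9691 continue  boundary S*=70.8517
step 2: (k=2,j=0): S=65.7494, (K−S)⁺=23.5206, hold=22.3426 ⇒ V=23.5206 exercise | (k=2,j=1): S=76.3500, (K−S)⁺=12.9200, hold=12.1019 ⇒ V=12.9200 exercise | (k=2,j=2): S=88.6598, (K−S)⁺=0.6102, hold=4.3430 ⇒ V=4.3430 continue  boundary S*=76.3500
step 1: (k=1,j=0): S=70.8517, (K−S)⁺=18.4183, hold=17.2403 ⇒ V=18.4183 exercise | (k=1,j=1): S=82.2750, (K−S)⁺=6.9950, hold=7.9192 ⇒ V=7.9192 continue  boundary S*=70.8517
step 0: (k=0,j=0): S=76.3500, (K−S)⁺=12.9200, hold=12.2624 ⇒ V=12.9200 exercise  boundary S*=76.3500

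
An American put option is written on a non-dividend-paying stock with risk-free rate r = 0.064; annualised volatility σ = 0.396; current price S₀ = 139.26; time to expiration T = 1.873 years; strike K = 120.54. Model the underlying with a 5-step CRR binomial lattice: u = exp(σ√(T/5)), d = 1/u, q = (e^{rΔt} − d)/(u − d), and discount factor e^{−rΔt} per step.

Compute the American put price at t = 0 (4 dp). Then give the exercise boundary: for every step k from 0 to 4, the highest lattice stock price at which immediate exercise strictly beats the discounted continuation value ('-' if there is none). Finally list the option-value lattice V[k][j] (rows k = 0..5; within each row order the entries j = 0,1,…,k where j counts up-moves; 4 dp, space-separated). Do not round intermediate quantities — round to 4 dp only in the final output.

Δt=0.37460, u=1.27427, d=0.78477, q=0.48927, disc=e^(-rΔt)=0.97631
k=5 terminal: V=max(K-S,0) → 79.0898 53.2351 11.2535 0.0000 0.0000 0.0000
k=4: j=0 S=52.8185 intr=67.7215 cont=64.8660 V=67.7215[EX]; j=1 S=85.7643 intr=34.7757 cont=31.9202 V=34.7757[EX]; j=2 S=139.2600 intr=0.0000 cont=5.6113 V=5.6113[hold]; j=3 S=226.1239 intr=0.0000 cont=0.0000 V=0.0000[hold]; j=4 S=367.1693 intr=0.0000 cont=0.0000 V=0.0000[hold]  S*(4)=85.7643
k=3: j=0 S=67.3049 intr=53.2351 cont=50.3796 V=53.2351[EX]; j=1 S=109.2865 intr=11.2535 cont=20.0206 V=20.0206[hold]; j=2 S=177.4542 intr=0.0000 cont=2.7980 V=2.7980[hold]; j=3 S=288.1419 intr=0.0000 cont=0.0000 V=0.0000[hold]  S*(3)=67.3049
k=2: j=0 S=85.7643 intr=34.7757 cont=36.1081 V=36.1081[hold]; j=1 S=139.2600 intr=0.0000 cont=11.3194 V=11.3194[hold]; j=2 S=226.1239 intr=0.0000 cont=1.3952 V=1.3952[hold]  S*(2)=-
k=1: j=0 S=109.2865 intr=11.2535 cont=23.4117 V=23.4117[hold]; j=1 S=177.4542 intr=0.0000 cont=6.3106 V=6.3106[hold]  S*(1)=-
k=0: j=0 S=139.2600 intr=0.0000 cont=14.6882 V=14.6882[hold]  S*(0)=-

price = 14.6882
boundary = - - - 67.3049 85.7643
tree:
14.6882
23.4117 6.3106
36.1081 11.3194 1.3952
53.2351 20.0206 2.7980 0.0000
67.7215 34.7757 5.6113 0.0000 0.0000
79.0898 53.2351 11.2535 0.0000 0.0000 0.0000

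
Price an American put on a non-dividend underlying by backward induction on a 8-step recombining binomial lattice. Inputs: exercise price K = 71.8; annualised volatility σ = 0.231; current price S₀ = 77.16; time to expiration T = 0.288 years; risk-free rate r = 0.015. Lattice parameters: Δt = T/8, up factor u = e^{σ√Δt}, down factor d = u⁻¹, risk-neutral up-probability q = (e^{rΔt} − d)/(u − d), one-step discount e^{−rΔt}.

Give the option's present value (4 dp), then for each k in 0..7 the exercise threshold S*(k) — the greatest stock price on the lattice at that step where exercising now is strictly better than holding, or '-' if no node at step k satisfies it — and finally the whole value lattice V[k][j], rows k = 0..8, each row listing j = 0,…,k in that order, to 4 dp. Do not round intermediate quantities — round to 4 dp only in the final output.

params: Δt=0.03600 u=1.04480 d=0.95712 q=0.49520 e^(-rΔt)=0.99946
t_8 payoffs: 17.4607 12.4824 7.0480 1.1157 0.0000 0.0000 0.0000 0.0000 0.0000
t_7: node(7,0) S=56.7739 payoff=15.0261 vs cont=14.9873 → 15.0261 [stop]  node(7,1) S=61.9753 payoff=9.8247 vs cont=9.7860 → 9.8247 [stop]  node(7,2) S=67.6531 payoff=4.1469 vs cont=4.1081 → 4.1469 [stop]  node(7,3) S=73.8512 payoff=0.0000 vs cont=0.5629 → 0.5629 [wait]  node(7,4) S=80.6171 payoff=0.0000 vs cont=0.0000 → 0.0000 [wait]  node(7,5) S=88.0028 payoff=0.0000 vs cont=0.0000 → 0.0000 [wait]  node(7,6) S=96.0652 payoff=0.0000 vs cont=0.0000 → 0.0000 [wait]  node(7,7) S=104.8662 payoff=0.0000 vs cont=0.0000 → 0.0000 [wait]  ⇒ S*(7)=67.6531
t_6: node(6,0) S=59.3176 payoff=12.4824 vs cont=12.4436 → 12.4824 [stop]  node(6,1) S=64.7520 payoff=7.0480 vs cont=7.0092 → 7.0480 [stop]  node(6,2) S=70.6843 payoff=1.1157 vs cont=2.3708 → 2.3708 [wait]  node(6,3) S=77.1600 payoff=0.0000 vs cont=0.2840 → 0.2840 [wait]  node(6,4) S=84.2290 payoff=0.0000 vs cont=0.0000 → 0.0000 [wait]  node(6,5) S=91.9457 payoff=0.0000 vs cont=0.0000 → 0.0000 [wait]  node(6,6) S=100.3693 payoff=0.0000 vs cont=0.0000 → 0.0000 [wait]  ⇒ S*(6)=64.7520
t_5: node(5,0) S=61.9753 payoff=9.8247 vs cont=9.7860 → 9.8247 [stop]  node(5,1) S=67.6531 payoff=4.1469 vs cont=4.7293 → 4.7293 [wait]  node(5,2) S=73.8512 payoff=0.0000 vs cont=1.3367 → 1.3367 [wait]  node(5,3) S=80.6171 payoff=0.0000 vs cont=0.1433 → 0.1433 [wait]  node(5,4) S=88.0028 payoff=0.0000 vs cont=0.0000 → 0.0000 [wait]  node(5,5) S=96.0652 payoff=0.0000 vs cont=0.0000 → 0.0000 [wait]  ⇒ S*(5)=61.9753
t_4: node(4,0) S=64.7520 payoff=7.0480 vs cont=7.2975 → 7.2975 [wait]  node(4,1) S=70.6843 payoff=1.1157 vs cont=3.0476 → 3.0476 [wait]  node(4,2) S=77.1600 payoff=0.0000 vs cont=0.7453 → 0.7453 [wait]  node(4,3) S=84.2290 payoff=0.0000 vs cont=0.0723 → 0.0723 [wait]  node(4,4) S=91.9457 payoff=0.0000 vs cont=0.0000 → 0.0000 [wait]  ⇒ S*(4)=-
t_3: node(3,0) S=67.6531 payoff=4.1469 vs cont=5.1901 → 5.1901 [wait]  node(3,1) S=73.8512 payoff=0.0000 vs cont=1.9065 → 1.9065 [wait]  node(3,2) S=80.6171 payoff=0.0000 vs cont=0.4118 → 0.4118 [wait]  node(3,3) S=88.0028 payoff=0.0000 vs cont=0.0365 → 0.0365 [wait]  ⇒ S*(3)=-
t_2: node(2,0) S=70.6843 payoff=1.1157 vs cont=3.5621 → 3.5621 [wait]  node(2,1) S=77.1600 payoff=0.0000 vs cont=1.1657 → 1.1657 [wait]  node(2,2) S=84.2290 payoff=0.0000 vs cont=0.2258 → 0.2258 [wait]  ⇒ S*(2)=-
t_1: node(1,0) S=73.8512 payoff=0.0000 vs cont=2.3741 → 2.3741 [wait]  node(1,1) S=80.6171 payoff=0.0000 vs cont=0.6999 → 0.6999 [wait]  ⇒ S*(1)=-
t_0: node(0,0) S=77.1600 payoff=0.0000 vs cont=1.5442 → 1.5442 [wait]  ⇒ S*(0)=-

price = 1.5442
boundary = - - - - - 61.9753 64.7520 67.6531
tree:
1.5442
2.3741 0.6999
3.5621 1.1657 0.2258
5.1901 1.9065 0.4118 0.0365
7.2975 3.0476 0.7453 0.0723 0.0000
9.8247 4.7293 1.3367 0.1433 0.0000 0.0000
12.4824 7.0480 2.3708 0.2840 0.0000 0.0000 0.0000
15.0261 9.8247 4.1469 0.5629 0.0000 0.0000 0.0000 0.0000
17.4607 12.4824 7.0480 1.1157 0.0000 0.0000 0.0000 0.0000 0.0000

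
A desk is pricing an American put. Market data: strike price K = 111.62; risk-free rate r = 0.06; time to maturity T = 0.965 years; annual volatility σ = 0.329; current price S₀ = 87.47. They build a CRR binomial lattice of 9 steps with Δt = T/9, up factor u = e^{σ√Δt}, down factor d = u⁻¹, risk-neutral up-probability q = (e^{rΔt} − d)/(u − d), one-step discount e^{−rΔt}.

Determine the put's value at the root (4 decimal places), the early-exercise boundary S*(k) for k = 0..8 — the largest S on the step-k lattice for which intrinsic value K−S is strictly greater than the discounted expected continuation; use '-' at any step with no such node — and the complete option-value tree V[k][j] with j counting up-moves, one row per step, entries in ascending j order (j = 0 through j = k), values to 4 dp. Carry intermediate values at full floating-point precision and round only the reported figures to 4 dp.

Δt=0.10722  u=1.11375  d=0.89787  q=0.50299  discount=0.99359
step 9 (expiry): payoffs max(K−S,0) = 78.4475 70.4717 60.5783 48.3061 33.0833 14.2005 0.0000 0.0000 0.0000 0.0000
step 8: (k=8,j=0): S=36.9458, (K−S)⁺=74.6742, hold=73.9584 ⇒ V=74.6742 exercise | (k=8,j=1): S=45.8288, (K−S)⁺=65.7912, hold=65.0754 ⇒ V=65.7912 exercise | (k=8,j=2): S=56.8476, (K−S)⁺=54.7724, hold=54.0566 ⇒ V=54.7724 exercise | (k=8,j=3): S=70.5157, (K−S)⁺=41.1043, hold=40.3885 ⇒ V=41.1043 exercise | (k=8,j=4): S=87.4700, (K−S)⁺=24.1500, hold=23.4342 ⇒ V=24.1500 exercise | (k=8,j=5): S=108.5007, (K−S)⁺=3.1193, hold=7.0125 ⇒ V=7.0125 continue | (k=8,j=6): S=134.5879, (K−S)⁺=0.0000, hold=0.0000 ⇒ V=0.0000 continue | (k=8,j=7): S=166.9473, (K−S)⁺=0.0000, hold=0.0000 ⇒ V=0.0000 continue | (k=8,j=8): S=207.0870, (K−S)⁺=0.0000, hold=0.0000 ⇒ V=0.0000 continue  boundary S*=87.4700
step 7: (k=7,j=0): S=41.1483, (K−S)⁺=70.4717, hold=69.7559 ⇒ V=70.4717 exercise | (k=7,j=1): S=51.0417, (K−S)⁺=60.5783, hold=59.8625 ⇒ V=60.5783 exercise | (k=7,j=2): S=63.3139, (K−S)⁺=48.3061, hold=47.5903 ⇒ V=48.3061 exercise | (k=7,j=3): S=78.5367, (K−S)⁺=33.0833, hold=32.3676 ⇒ V=33.0833 exercise | (k=7,j=4): S=97.4195, (K−S)⁺=14.2005, hold=15.4304 ⇒ V=15.4304 continue | (k=7,j=5): S=120.8424, (K−S)⁺=0.0000, hold=3.4629 ⇒ V=3.4629 continue | (k=7,j=6): S=149.8969, (K−S)⁺=0.0000, hold=0.0000 ⇒ V=0.0000 continue | (k=7,j=7): S=185.9372, (K−S)⁺=0.0000, hold=0.0000 ⇒ V=0.0000 continue  boundary S*=78.5367
step 6: (k=6,j=0): S=45.8288, (K−S)⁺=65.7912, hold=65.0754 ⇒ V=65.7912 exercise | (k=6,j=1): S=56.8476, (K−S)⁺=54.7724, hold=54.0566 ⇒ V=54.7724 exercise | (k=6,j=2): S=70.5157, (K−S)⁺=41.1043, hold=40.3885 ⇒ V=41.1043 exercise | (k=6,j=3): S=87.4700, (K−S)⁺=24.1500, hold=24.0489 ⇒ V=24.1500 exercise | (k=6,j=4): S=108.5007, (K−S)⁺=3.1193, hold=9.3506 ⇒ V=9.3506 continue | (k=6,j=5): S=134.5879, (K−S)⁺=0.0000, hold=1.7101 ⇒ V=1.7101 continue | (k=6,j=6): S=166.9473, (K−S)⁺=0.0000, hold=0.0000 ⇒ V=0.0000 continue  boundary S*=87.4700
step 5: (k=5,j=0): S=51.0417, (K−S)⁺=60.5783, hold=59.8625 ⇒ V=60.5783 exercise | (k=5,j=1): S=63.3139, (K−S)⁺=48.3061, hold=47.5903 ⇒ V=48.3061 exercise | (k=5,j=2): S=78.5367, (K−S)⁺=33.0833, hold=32.3676 ⇒ V=33.0833 exercise | (k=5,j=3): S=97.4195, (K−S)⁺=14.2005, hold=16.5989 ⇒ V=16.5989 continue | (k=5,j=4): S=120.8424, (K−S)⁺=0.0000, hold=5.4722 ⇒ V=5.4722 continue | (k=5,j=5): S=149.8969, (K−S)⁺=0.0000, hold=0.8445 ⇒ V=0.8445 continue  boundary S*=78.5367
step 4: (k=4,j=0): S=56.8476, (K−S)⁺=54.7724, hold=54.0566 ⇒ V=54.7724 exercise | (k=4,j=1): S=70.5157, (K−S)⁺=41.1043, hold=40.3885 ⇒ V=41.1043 exercise | (k=4,j=2): S=87.4700, (K−S)⁺=24.1500, hold=24.6328 ⇒ V=24.6328 continue | (k=4,j=3): S=108.5007, (K−S)⁺=3.1193, hold=10.9317 ⇒ V=10.9317 continue | (k=4,j=4): S=134.5879, (K−S)⁺=0.0000, hold=3.1243 ⇒ V=3.1243 continue  boundary S*=70.5157
step 3: (k=3,j=0): S=63.3139, (K−S)⁺=48.3061, hold=47.5903 ⇒ V=48.3061 exercise | (k=3,j=1): S=78.5367, (K−S)⁺=33.0833, hold=32.6089 ⇒ V=33.0833 exercise | (k=3,j=2): S=97.4195, (K−S)⁺=14.2005, hold=17.6275 ⇒ V=17.6275 continue | (k=3,j=3): S=120.8424, (K−S)⁺=0.0000, hold=6.9597 ⇒ V=6.9597 continue  boundary S*=78.5367
step 2: (k=2,j=0): S=70.5157, (K−S)⁺=41.1043, hold=40.3885 ⇒ V=41.1043 exercise | (k=2,j=1): S=87.4700, (K−S)⁺=24.1500, hold=25.1469 ⇒ V=25.1469 continue | (k=2,j=2): S=108.5007, (K−S)⁺=3.1193, hold=12.1831 ⇒ V=12.1831 continue  boundary S*=70.5157
step 1: (k=1,j=0): S=78.5367, (K−S)⁺=33.0833, hold=32.8658 ⇒ V=33.0833 exercise | (k=1,j=1): S=97.4195, (K−S)⁺=14.2005, hold=18.5068 ⇒ V=18.5068 continue  boundary S*=78.5367
step 0: (k=0,j=0): S=87.4700, (K−S)⁺=24.1500, hold=25.5863 ⇒ V=25.5863 continue  boundary S*=-

price = 25.5863
boundary = - 78.5367 70.5157 78.5367 70.5157 78.5367 87.4700 78.5367 87.4700
tree:
25.5863
33.0833 18.5068
41.1043 25.1469 12.1831
48.3061 33.0833 17.6275 6.9597
54.7724 41.1043 24.6328 10.9317 3.1243
60.5783 48.3061 33.0833 16.5989 5.4722 0.8445
65.7912 54.7724 41.1043 24.1500 9.3506 1.7101 0.0000
70.4717 60.5783 48.3061 33.0833 15.4304 3.4629 0.0000 0.0000
74.6742 65.7912 54.7724 41.1043 24.1500 7.0125 0.0000 0.0000 0.0000
78.4475 70.4717 60.5783 48.3061 33.0833 14.2005 0.0000 0.0000 0.0000 0.0000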